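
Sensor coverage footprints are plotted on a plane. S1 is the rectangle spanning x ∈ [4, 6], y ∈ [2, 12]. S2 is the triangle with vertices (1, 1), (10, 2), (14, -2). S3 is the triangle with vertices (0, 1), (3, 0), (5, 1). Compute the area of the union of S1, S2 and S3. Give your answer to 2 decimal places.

By inclusion–exclusion:
Individual areas: |S1| = 20, |S2| = 20, |S3| = 2.5.
|S1∩S2| = 0.
|S1∩S3| = 0.
|S2∩S3| = 1.2632.
|S1∩S2∩S3| = 0.
|S1 ∪ S2 ∪ S3| = 42.5 − 1.2632 + 0 = 41.24.

41.24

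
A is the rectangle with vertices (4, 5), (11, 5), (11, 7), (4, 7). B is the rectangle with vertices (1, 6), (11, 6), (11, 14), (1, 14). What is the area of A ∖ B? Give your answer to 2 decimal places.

|A∩B|: x∈[4,11], y∈[6,7] → 7·1 = 7.
|A| = 14.
|A ∖ B| = |A| − |A∩B| = 14 − 7 = 7.00.

7.00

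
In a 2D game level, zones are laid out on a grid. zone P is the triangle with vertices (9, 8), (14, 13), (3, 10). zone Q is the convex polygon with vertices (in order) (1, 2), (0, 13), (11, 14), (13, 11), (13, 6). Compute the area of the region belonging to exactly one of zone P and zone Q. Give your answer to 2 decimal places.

100.01

|zone P| = 20, |zone Q| = 118, |zone P∩zone Q| = 18.9949.
|zone P △ zone Q| = |zone P| + |zone Q| − 2·|zone P∩zone Q| = 20 + 118 − 37.9897 = 100.01.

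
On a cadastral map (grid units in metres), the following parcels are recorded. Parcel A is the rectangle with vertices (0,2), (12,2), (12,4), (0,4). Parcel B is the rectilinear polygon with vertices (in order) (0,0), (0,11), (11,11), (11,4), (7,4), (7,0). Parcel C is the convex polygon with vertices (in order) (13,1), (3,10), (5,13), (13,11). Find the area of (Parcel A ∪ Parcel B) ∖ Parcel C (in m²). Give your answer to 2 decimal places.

|Parcel A ∪ Parcel B| = 115.
|(Parcel A ∪ Parcel B) ∩ Parcel C| = 38.1111.
|(Parcel A ∪ Parcel B) ∖ Parcel C| = 115 − 38.1111 = 76.89.

76.89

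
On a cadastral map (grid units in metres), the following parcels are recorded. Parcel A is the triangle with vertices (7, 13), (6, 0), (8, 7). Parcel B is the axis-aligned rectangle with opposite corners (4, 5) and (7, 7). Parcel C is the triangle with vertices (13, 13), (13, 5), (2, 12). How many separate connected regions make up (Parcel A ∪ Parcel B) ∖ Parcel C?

2

(Parcel A ∪ Parcel B) ∖ Parcel C splits into 2 disjoint pieces (area 0.0359, area 12.1517).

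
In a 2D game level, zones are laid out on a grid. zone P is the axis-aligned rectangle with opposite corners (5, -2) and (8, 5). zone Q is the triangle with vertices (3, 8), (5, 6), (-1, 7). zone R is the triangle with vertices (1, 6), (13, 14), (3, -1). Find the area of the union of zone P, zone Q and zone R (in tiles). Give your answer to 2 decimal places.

70.87

By inclusion–exclusion:
Individual areas: |zone P| = 21, |zone Q| = 5, |zone R| = 50.
|zone P∩zone Q| = 0.
|zone P∩zone R| = 3.
|zone Q∩zone R| = 2.1333.
|zone P∩zone Q∩zone R| = 0.
|zone P ∪ zone Q ∪ zone R| = 76 − 5.1333 + 0 = 70.87.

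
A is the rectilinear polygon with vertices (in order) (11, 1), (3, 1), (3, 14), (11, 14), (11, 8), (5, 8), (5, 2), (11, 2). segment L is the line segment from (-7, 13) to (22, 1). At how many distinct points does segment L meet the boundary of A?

The segment meets the boundary at (5.083,8), (3,8.862).

2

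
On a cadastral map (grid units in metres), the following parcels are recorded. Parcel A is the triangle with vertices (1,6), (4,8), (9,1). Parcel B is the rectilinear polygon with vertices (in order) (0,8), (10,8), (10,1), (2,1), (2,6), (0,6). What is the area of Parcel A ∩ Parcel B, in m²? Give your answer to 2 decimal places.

15.19

The intersection is the polygon with vertices (4,8), (9,1), (2,5.375), (2,6), (1,6).
By the shoelace formula its area is 15.19.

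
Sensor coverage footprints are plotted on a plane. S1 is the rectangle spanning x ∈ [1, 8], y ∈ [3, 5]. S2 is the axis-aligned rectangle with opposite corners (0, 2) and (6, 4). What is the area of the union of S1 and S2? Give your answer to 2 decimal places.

21.00

By inclusion–exclusion:
Individual areas: |S1| = 14, |S2| = 12.
|S1∩S2|: x∈[1,6], y∈[3,4] → 5·1 = 5.
|S1 ∪ S2| = 26 − 5 = 21.00.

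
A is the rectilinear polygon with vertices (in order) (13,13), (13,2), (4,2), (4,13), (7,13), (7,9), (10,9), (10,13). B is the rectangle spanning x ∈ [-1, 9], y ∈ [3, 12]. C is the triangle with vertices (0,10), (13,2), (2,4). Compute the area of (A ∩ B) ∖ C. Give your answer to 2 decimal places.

25.11

|A ∩ B| = 39.
|(A ∩ B) ∩ C| = 13.8864.
|(A ∩ B) ∖ C| = 39 − 13.8864 = 25.11.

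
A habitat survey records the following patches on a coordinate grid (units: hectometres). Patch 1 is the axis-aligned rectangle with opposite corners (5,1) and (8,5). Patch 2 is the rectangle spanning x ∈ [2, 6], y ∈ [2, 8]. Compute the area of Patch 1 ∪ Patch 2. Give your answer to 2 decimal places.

By inclusion–exclusion:
Individual areas: |Patch 1| = 12, |Patch 2| = 24.
|Patch 1∩Patch 2|: x∈[5,6], y∈[2,5] → 1·3 = 3.
|Patch 1 ∪ Patch 2| = 36 − 3 = 33.00.

33.00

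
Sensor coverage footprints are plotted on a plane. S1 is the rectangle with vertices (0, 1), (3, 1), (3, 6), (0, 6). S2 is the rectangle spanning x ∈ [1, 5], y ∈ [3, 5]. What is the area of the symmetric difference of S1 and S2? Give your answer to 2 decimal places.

15.00

|S1∩S2|: x∈[1,3], y∈[3,5] → 2·2 = 4.
|S1 △ S2| = |S1| + |S2| − 2·|S1∩S2| = 15 + 8 − 8 = 15.00.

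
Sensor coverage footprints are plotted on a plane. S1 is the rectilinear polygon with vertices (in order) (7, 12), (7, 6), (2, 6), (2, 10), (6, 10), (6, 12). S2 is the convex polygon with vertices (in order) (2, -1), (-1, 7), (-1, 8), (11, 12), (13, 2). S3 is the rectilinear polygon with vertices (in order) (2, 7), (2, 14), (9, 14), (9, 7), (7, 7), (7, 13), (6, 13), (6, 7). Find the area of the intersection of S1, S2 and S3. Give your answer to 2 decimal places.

10.50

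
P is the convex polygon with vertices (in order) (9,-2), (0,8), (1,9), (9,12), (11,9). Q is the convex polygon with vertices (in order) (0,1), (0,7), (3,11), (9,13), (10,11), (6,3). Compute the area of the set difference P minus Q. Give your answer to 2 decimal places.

33.54

|P| = 79.5, |P∩Q| = 45.9635.
|P ∖ Q| = |P| − |P∩Q| = 79.5 − 45.9635 = 33.54.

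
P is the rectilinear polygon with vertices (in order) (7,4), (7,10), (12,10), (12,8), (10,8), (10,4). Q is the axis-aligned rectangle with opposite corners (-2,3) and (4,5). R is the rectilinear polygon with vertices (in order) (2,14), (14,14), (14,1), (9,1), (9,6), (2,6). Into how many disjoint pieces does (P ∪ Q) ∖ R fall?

2

(P ∪ Q) ∖ R splits into 2 disjoint pieces (area 4, area 12).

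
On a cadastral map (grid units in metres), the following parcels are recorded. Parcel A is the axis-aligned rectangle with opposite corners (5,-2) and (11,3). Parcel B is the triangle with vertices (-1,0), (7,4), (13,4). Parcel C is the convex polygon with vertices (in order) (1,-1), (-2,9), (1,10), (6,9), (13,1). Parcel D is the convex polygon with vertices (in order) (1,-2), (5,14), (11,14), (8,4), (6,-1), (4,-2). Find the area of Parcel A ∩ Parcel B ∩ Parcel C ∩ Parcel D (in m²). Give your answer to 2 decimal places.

The intersection is the polygon with vertices (5,3), (7.6,3), (7.355,2.387), (5,1.714).
By the shoelace formula its area is 2.31.

2.31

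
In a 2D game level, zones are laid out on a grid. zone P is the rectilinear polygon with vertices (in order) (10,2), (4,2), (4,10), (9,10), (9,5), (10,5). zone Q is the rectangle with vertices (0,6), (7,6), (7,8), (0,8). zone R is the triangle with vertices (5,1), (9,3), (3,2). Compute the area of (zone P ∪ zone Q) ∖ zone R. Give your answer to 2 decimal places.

|zone P ∪ zone Q| = 51.
|(zone P ∪ zone Q) ∩ zone R| = 1.9167.
|(zone P ∪ zone Q) ∖ zone R| = 51 − 1.9167 = 49.08.

49.08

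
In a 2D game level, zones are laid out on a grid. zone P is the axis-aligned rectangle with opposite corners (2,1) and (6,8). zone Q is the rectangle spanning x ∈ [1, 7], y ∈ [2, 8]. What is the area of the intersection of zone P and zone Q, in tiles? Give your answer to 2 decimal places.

|zone P∩zone Q|: x∈[2,6], y∈[2,8] → 4·6 = 24.

24.00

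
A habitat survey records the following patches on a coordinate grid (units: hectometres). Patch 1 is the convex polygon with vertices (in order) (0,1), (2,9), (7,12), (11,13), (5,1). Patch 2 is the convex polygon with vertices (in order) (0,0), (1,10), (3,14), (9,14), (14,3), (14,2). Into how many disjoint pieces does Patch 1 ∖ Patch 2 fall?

2

Patch 1 ∖ Patch 2 splits into 2 disjoint pieces (area 0.0333, area 0.983).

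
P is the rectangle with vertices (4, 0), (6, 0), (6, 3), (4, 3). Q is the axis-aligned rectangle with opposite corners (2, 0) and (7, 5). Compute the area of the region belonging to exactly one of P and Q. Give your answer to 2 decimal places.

|P∩Q|: x∈[4,6], y∈[0,3] → 2·3 = 6.
|P △ Q| = |P| + |Q| − 2·|P∩Q| = 6 + 25 − 12 = 19.00.

19.00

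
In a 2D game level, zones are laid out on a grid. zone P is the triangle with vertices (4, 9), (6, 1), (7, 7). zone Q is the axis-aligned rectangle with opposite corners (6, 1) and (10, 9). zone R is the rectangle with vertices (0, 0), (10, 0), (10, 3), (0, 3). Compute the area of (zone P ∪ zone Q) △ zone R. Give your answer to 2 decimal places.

|zone P ∪ zone Q| = 38.6667.
|(zone P ∪ zone Q) ∩ zone R| = 8.5.
|(zone P ∪ zone Q) △ zone R| = 38.6667 + 30 − 17 = 51.67.

51.67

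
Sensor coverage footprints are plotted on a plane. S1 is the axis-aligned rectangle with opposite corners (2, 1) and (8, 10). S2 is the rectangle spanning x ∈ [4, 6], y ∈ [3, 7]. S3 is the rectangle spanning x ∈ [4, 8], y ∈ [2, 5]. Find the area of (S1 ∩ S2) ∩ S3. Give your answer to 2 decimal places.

The region (S1 ∩ S2) ∩ S3 is the polygon with vertices (4,5), (6,5), (6,3), (4,3).
By the shoelace formula its area is 4.00.

4.00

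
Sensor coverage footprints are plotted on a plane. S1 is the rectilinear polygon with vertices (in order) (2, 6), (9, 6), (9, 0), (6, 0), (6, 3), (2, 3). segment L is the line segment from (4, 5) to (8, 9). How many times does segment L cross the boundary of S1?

1

The segment meets the boundary at (5,6).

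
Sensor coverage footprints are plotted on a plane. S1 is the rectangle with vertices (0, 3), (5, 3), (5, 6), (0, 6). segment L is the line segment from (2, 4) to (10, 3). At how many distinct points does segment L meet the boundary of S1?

The segment meets the boundary at (5,3.625).

1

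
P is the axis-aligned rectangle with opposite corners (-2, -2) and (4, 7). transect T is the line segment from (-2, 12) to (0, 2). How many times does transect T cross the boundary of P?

The segment meets the boundary at (-1,7).

1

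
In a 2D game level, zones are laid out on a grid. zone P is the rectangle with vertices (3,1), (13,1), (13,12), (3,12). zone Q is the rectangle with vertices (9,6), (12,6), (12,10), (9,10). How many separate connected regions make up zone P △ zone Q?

1

zone P △ zone Q is a single connected region.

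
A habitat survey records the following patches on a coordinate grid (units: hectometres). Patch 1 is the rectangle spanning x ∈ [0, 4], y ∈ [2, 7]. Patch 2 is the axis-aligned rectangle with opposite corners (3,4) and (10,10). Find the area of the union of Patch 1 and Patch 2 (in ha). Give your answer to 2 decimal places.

59.00

By inclusion–exclusion:
Individual areas: |Patch 1| = 20, |Patch 2| = 42.
|Patch 1∩Patch 2|: x∈[3,4], y∈[4,7] → 1·3 = 3.
|Patch 1 ∪ Patch 2| = 62 − 3 = 59.00.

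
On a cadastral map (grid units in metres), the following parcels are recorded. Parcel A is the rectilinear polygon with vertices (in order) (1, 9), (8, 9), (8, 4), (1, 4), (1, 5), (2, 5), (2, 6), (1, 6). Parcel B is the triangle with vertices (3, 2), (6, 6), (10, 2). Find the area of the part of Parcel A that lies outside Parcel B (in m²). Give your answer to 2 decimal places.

30.50

|Parcel A| = 34, |Parcel A∩Parcel B| = 3.5.
|Parcel A ∖ Parcel B| = |Parcel A| − |Parcel A∩Parcel B| = 34 − 3.5 = 30.50.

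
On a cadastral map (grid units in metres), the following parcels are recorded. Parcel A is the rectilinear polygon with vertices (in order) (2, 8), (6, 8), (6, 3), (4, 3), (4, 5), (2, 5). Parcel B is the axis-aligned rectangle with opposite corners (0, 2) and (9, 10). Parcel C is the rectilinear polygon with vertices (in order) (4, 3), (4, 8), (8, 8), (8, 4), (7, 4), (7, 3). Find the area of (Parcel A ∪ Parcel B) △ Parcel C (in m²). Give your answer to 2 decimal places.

53.00

|Parcel A ∪ Parcel B| = 72.
|(Parcel A ∪ Parcel B) ∩ Parcel C| = 19.
|(Parcel A ∪ Parcel B) △ Parcel C| = 72 + 19 − 38 = 53.00.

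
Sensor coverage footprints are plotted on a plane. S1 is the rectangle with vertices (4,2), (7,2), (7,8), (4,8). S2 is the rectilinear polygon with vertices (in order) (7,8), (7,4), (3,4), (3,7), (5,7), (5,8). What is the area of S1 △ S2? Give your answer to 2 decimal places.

10.00

|S1| = 18, |S2| = 14, |S1∩S2| = 11.
|S1 △ S2| = |S1| + |S2| − 2·|S1∩S2| = 18 + 14 − 22 = 10.00.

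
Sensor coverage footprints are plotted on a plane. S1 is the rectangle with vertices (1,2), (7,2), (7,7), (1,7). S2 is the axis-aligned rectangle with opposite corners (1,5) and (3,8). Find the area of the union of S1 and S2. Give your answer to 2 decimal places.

By inclusion–exclusion:
Individual areas: |S1| = 30, |S2| = 6.
|S1∩S2|: x∈[1,3], y∈[5,7] → 2·2 = 4.
|S1 ∪ S2| = 36 − 4 = 32.00.

32.00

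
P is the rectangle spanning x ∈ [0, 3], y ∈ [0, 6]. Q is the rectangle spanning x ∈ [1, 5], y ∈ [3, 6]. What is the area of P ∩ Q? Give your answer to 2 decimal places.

6.00

|P∩Q|: x∈[1,3], y∈[3,6] → 2·3 = 6.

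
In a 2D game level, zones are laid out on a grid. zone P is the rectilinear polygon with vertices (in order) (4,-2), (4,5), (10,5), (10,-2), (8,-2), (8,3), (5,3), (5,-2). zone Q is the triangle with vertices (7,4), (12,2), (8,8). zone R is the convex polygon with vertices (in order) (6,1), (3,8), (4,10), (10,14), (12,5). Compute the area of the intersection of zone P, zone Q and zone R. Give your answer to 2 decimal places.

The intersection is the polygon with vertices (10,3.667), (9.188,3.125), (7,4), (7.25,5), (10,5).
By the shoelace formula its area is 4.32.

4.32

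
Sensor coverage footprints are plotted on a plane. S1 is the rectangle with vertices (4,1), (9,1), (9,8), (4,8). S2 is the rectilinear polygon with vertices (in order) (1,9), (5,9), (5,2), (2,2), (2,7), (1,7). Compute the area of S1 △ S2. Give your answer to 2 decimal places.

|S1| = 35, |S2| = 23, |S1∩S2| = 6.
|S1 △ S2| = |S1| + |S2| − 2·|S1∩S2| = 35 + 23 − 12 = 46.00.

46.00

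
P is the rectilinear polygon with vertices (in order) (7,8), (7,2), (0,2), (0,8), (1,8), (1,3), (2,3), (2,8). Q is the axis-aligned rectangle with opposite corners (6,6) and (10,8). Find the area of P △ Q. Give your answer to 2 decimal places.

41.00

|P| = 37, |Q| = 8, |P∩Q| = 2.
|P △ Q| = |P| + |Q| − 2·|P∩Q| = 37 + 8 − 4 = 41.00.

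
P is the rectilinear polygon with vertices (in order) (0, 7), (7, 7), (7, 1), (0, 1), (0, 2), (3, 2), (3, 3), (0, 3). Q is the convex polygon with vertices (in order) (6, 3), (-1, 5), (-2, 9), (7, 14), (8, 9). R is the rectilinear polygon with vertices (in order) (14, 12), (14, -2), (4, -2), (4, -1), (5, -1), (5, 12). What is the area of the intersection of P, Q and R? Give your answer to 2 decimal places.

6.36

The intersection is the polygon with vertices (7,6), (6,3), (5,3.286), (5,7), (7,7).
By the shoelace formula its area is 6.36.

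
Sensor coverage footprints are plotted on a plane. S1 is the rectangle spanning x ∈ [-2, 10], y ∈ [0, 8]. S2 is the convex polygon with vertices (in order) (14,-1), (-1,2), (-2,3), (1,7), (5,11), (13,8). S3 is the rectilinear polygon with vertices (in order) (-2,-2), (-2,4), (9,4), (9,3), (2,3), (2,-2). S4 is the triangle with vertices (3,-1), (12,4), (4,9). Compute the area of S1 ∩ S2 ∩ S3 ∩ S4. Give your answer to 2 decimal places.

5.55

The intersection is the polygon with vertices (9,4), (9,3), (3.4,3), (3.5,4).
By the shoelace formula its area is 5.55.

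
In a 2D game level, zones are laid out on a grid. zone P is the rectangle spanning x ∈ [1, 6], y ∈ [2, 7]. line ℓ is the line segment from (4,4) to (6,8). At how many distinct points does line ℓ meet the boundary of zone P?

1

The segment meets the boundary at (5.5,7).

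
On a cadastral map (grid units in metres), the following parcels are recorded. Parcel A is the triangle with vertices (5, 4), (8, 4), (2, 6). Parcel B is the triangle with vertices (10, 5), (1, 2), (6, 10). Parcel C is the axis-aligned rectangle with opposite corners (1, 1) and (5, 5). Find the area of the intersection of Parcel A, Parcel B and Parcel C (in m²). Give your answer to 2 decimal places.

The intersection is the polygon with vertices (3.5,5), (5,5), (5,4).
By the shoelace formula its area is 0.75.

0.75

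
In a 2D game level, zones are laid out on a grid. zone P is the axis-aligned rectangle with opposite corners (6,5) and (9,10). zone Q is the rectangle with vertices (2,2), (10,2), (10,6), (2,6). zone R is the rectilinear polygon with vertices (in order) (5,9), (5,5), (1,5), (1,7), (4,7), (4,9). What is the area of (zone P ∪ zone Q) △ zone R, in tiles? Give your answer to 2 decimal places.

48.00

|zone P ∪ zone Q| = 44.
|(zone P ∪ zone Q) ∩ zone R| = 3.
|(zone P ∪ zone Q) △ zone R| = 44 + 10 − 6 = 48.00.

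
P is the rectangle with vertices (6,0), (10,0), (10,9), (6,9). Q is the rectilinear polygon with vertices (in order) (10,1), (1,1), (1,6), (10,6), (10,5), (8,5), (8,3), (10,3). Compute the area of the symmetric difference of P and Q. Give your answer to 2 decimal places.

|P| = 36, |Q| = 41, |P∩Q| = 16.
|P △ Q| = |P| + |Q| − 2·|P∩Q| = 36 + 41 − 32 = 45.00.

45.00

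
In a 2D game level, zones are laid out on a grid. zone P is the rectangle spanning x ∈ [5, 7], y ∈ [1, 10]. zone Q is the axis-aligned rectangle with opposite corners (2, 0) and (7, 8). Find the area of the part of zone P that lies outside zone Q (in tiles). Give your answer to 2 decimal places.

4.00

|zone P∩zone Q|: x∈[5,7], y∈[1,8] → 2·7 = 14.
|zone P| = 18.
|zone P ∖ zone Q| = |zone P| − |zone P∩zone Q| = 18 − 14 = 4.00.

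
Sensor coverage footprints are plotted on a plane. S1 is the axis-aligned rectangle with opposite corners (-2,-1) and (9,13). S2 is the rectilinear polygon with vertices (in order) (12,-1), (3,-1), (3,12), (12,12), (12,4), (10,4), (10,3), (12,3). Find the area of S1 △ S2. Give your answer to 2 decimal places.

|S1| = 154, |S2| = 115, |S1∩S2| = 78.
|S1 △ S2| = |S1| + |S2| − 2·|S1∩S2| = 154 + 115 − 156 = 113.00.

113.00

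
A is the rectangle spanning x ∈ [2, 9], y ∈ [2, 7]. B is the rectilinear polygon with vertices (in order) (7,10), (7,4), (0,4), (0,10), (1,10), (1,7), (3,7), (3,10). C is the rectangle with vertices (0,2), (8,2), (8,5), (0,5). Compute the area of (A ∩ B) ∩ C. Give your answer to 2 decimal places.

The region (A ∩ B) ∩ C is the polygon with vertices (7,4), (2,4), (2,5), (7,5).
By the shoelace formula its area is 5.00.

5.00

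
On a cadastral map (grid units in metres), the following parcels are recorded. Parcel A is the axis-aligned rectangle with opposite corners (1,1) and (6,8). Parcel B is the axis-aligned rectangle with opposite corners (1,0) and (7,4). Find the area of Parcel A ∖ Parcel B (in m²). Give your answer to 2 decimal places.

20.00

|Parcel A∩Parcel B|: x∈[1,6], y∈[1,4] → 5·3 = 15.
|Parcel A| = 35.
|Parcel A ∖ Parcel B| = |Parcel A| − |Parcel A∩Parcel B| = 35 − 15 = 20.00.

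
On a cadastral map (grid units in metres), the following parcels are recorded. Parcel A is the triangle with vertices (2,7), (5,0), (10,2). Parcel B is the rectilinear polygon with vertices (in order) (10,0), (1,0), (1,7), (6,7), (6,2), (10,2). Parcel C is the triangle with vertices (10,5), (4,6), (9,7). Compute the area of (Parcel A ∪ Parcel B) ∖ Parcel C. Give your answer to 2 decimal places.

47.27

|Parcel A ∪ Parcel B| = 48.
|(Parcel A ∪ Parcel B) ∩ Parcel C| = 0.7333.
|(Parcel A ∪ Parcel B) ∖ Parcel C| = 48 − 0.7333 = 47.27.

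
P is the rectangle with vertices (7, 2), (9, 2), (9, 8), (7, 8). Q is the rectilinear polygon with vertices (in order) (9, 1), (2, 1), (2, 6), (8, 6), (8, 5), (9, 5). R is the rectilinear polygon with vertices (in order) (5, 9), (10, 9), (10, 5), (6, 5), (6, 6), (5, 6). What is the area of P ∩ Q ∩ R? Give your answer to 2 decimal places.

1.00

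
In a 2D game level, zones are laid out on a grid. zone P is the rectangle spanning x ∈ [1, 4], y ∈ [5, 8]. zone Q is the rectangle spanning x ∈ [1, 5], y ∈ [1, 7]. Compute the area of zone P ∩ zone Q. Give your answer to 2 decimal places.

|zone P∩zone Q|: x∈[1,4], y∈[5,7] → 3·2 = 6.

6.00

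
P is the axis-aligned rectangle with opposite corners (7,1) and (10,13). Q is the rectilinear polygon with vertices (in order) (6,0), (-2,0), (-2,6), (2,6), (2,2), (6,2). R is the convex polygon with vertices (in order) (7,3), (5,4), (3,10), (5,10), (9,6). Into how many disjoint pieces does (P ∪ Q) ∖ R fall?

2

(P ∪ Q) ∖ R splits into 2 disjoint pieces (area 31, area 32).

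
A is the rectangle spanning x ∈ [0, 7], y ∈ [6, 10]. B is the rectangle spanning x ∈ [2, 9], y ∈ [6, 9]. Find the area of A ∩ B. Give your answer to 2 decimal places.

15.00

|A∩B|: x∈[2,7], y∈[6,9] → 5·3 = 15.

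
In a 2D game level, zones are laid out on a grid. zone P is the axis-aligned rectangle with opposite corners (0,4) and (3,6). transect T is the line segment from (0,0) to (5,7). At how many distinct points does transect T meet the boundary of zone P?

2

The segment meets the boundary at (3,4.2), (2.857,4).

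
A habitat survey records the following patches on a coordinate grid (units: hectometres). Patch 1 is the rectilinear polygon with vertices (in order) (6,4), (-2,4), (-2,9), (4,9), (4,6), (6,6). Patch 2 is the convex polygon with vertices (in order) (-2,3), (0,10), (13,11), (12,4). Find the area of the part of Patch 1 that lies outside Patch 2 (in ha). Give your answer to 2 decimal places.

5.00

|Patch 1| = 34, |Patch 1∩Patch 2| = 29.
|Patch 1 ∖ Patch 2| = |Patch 1| − |Patch 1∩Patch 2| = 34 − 29 = 5.00.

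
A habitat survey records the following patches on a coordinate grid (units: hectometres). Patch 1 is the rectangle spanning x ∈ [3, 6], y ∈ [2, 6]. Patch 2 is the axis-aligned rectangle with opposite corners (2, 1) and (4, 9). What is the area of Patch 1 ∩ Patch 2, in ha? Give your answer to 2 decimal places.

4.00

|Patch 1∩Patch 2|: x∈[3,4], y∈[2,6] → 1·4 = 4.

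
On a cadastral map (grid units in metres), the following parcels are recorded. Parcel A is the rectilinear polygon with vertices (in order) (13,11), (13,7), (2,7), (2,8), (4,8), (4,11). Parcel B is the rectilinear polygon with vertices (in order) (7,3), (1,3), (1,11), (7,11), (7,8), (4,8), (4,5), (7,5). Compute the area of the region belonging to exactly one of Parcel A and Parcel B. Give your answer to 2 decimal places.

|Parcel A| = 38, |Parcel B| = 39, |Parcel A∩Parcel B| = 11.
|Parcel A △ Parcel B| = |Parcel A| + |Parcel B| − 2·|Parcel A∩Parcel B| = 38 + 39 − 22 = 55.00.

55.00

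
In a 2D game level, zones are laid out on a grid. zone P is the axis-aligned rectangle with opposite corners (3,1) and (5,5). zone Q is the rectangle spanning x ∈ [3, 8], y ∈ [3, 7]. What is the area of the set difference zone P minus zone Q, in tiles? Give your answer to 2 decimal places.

4.00

|zone P∩zone Q|: x∈[3,5], y∈[3,5] → 2·2 = 4.
|zone P| = 8.
|zone P ∖ zone Q| = |zone P| − |zone P∩zone Q| = 8 − 4 = 4.00.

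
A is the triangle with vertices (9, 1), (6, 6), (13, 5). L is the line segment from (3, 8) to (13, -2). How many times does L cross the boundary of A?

2

The segment meets the boundary at (9.5,1.5), (7.5,3.5).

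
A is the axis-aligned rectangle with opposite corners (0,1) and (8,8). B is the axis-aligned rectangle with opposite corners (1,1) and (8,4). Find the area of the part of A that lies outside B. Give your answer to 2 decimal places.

35.00

|A∩B|: x∈[1,8], y∈[1,4] → 7·3 = 21.
|A| = 56.
|A ∖ B| = |A| − |A∩B| = 56 − 21 = 35.00.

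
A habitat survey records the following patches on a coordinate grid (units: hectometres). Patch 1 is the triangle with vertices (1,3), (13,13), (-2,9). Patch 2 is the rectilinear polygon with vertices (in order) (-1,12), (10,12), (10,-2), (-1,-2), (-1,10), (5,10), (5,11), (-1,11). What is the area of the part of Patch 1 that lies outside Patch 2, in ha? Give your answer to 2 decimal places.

|Patch 1| = 51, |Patch 1∩Patch 2| = 45.8333.
|Patch 1 ∖ Patch 2| = |Patch 1| − |Patch 1∩Patch 2| = 51 − 45.8333 = 5.17.

5.17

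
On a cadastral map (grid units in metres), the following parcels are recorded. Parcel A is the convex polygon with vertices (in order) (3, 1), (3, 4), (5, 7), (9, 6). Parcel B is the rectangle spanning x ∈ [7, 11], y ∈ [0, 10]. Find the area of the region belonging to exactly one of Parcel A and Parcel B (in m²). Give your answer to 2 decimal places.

|Parcel A| = 16, |Parcel B| = 40, |Parcel A∩Parcel B| = 2.1667.
|Parcel A △ Parcel B| = |Parcel A| + |Parcel B| − 2·|Parcel A∩Parcel B| = 16 + 40 − 4.3333 = 51.67.

51.67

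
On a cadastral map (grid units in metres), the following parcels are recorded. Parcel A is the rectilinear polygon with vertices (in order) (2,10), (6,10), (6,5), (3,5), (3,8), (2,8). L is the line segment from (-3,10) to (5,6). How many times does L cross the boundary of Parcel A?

The segment meets the boundary at (3,7).

1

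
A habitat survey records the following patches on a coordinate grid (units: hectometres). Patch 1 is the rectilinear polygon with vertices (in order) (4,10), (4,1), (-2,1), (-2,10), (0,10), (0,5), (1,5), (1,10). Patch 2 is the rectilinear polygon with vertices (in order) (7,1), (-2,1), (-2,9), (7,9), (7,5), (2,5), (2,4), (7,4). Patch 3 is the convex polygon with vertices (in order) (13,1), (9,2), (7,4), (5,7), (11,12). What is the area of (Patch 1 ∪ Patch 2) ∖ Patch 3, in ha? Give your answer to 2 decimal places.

69.67

|Patch 1 ∪ Patch 2| = 74.
|(Patch 1 ∪ Patch 2) ∩ Patch 3| = 4.3333.
|(Patch 1 ∪ Patch 2) ∖ Patch 3| = 74 − 4.3333 = 69.67.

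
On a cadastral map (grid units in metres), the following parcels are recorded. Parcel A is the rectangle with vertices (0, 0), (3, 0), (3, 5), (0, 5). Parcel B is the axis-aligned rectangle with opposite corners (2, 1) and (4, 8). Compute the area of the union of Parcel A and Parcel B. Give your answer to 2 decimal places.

25.00

By inclusion–exclusion:
Individual areas: |Parcel A| = 15, |Parcel B| = 14.
|Parcel A∩Parcel B|: x∈[2,3], y∈[1,5] → 1·4 = 4.
|Parcel A ∪ Parcel B| = 29 − 4 = 25.00.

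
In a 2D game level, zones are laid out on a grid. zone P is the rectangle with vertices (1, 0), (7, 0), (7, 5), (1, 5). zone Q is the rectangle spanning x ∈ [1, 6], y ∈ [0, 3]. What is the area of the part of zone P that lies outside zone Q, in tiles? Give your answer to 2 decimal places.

|zone P∩zone Q|: x∈[1,6], y∈[0,3] → 5·3 = 15.
|zone P| = 30.
|zone P ∖ zone Q| = |zone P| − |zone P∩zone Q| = 30 − 15 = 15.00.

15.00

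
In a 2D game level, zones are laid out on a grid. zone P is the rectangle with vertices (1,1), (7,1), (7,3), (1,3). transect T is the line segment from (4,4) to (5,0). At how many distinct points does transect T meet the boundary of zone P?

The segment meets the boundary at (4.75,1), (4.25,3).

2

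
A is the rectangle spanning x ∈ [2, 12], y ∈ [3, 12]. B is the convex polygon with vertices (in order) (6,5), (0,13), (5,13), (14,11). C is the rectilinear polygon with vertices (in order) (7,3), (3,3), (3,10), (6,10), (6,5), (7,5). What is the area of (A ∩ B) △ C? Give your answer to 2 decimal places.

50.14

|A ∩ B| = 45.1389.
|(A ∩ B) ∩ C| = 9.
|(A ∩ B) △ C| = 45.1389 + 23 − 18 = 50.14.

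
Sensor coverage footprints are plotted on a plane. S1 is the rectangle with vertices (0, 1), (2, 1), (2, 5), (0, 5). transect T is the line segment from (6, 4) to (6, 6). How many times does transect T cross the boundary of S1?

0

The segment lies entirely outside S1 and never meets its boundary.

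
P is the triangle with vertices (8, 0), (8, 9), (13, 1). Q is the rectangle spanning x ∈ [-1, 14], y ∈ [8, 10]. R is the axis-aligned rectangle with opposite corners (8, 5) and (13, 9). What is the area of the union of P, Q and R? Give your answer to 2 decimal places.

62.50

By inclusion–exclusion:
Individual areas: |P| = 22.5, |Q| = 30, |R| = 20.
|P∩Q| = 0.3125.
|P∩R| = 5.
|Q∩R|: x∈[8,13], y∈[8,9] → 5·1 = 5.
|P∩Q∩R| = 0.3125.
|P ∪ Q ∪ R| = 72.5 − 10.3125 + 0.3125 = 62.50.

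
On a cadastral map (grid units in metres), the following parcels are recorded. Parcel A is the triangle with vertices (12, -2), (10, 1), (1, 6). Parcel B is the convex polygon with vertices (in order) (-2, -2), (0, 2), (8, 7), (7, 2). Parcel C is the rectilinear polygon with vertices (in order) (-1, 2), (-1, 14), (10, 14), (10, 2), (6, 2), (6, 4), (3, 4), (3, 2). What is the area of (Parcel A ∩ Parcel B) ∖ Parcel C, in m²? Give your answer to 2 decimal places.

1.33

|Parcel A ∩ Parcel B| = 2.4619.
|(Parcel A ∩ Parcel B) ∩ Parcel C| = 1.1309.
|(Parcel A ∩ Parcel B) ∖ Parcel C| = 2.4619 − 1.1309 = 1.33.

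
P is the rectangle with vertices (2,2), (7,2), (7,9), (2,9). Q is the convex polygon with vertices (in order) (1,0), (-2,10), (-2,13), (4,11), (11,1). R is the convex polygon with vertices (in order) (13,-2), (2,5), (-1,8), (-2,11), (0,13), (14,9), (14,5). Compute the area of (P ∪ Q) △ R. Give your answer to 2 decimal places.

98.68

|P ∪ Q| = 95.8286.
|(P ∪ Q) ∩ R| = 64.0755.
|(P ∪ Q) △ R| = 95.8286 + 131 − 128.151 = 98.68.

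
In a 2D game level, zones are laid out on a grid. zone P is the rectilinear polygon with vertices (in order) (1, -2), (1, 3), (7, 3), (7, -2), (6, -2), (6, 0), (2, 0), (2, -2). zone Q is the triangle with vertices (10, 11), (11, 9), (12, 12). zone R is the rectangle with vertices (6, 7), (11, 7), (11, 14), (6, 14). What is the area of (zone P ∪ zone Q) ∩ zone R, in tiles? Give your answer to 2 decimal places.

1.25

The region (zone P ∪ zone Q) ∩ zone R is the polygon with vertices (10,11), (11,11.5), (11,9).
By the shoelace formula its area is 1.25.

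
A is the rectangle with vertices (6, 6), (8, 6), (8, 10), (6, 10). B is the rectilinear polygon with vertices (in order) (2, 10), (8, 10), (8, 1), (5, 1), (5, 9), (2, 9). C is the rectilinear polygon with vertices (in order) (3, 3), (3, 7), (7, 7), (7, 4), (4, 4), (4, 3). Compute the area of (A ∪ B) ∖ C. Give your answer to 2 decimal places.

24.00

|A ∪ B| = 30.
|(A ∪ B) ∩ C| = 6.
|(A ∪ B) ∖ C| = 30 − 6 = 24.00.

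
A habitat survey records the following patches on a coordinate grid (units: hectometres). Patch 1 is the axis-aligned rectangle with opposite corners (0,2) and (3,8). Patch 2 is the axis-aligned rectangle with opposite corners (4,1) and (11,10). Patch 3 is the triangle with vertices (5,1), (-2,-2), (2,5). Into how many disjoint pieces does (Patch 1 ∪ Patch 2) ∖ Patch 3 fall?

2

(Patch 1 ∪ Patch 2) ∖ Patch 3 splits into 2 disjoint pieces (area 13.0952, area 62.3333).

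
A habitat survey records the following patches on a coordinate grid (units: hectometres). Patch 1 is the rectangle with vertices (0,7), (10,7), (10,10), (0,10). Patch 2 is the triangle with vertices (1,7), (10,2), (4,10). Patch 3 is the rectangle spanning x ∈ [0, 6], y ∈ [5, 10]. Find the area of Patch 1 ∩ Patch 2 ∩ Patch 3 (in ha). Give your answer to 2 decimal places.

The intersection is the polygon with vertices (4,10), (6,7.333), (6,7), (1,7).
By the shoelace formula its area is 7.83.

7.83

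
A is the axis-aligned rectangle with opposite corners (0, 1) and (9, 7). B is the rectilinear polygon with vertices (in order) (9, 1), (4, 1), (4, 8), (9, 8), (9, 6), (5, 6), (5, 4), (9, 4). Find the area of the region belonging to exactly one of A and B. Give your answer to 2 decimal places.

|A| = 54, |B| = 27, |A∩B| = 22.
|A △ B| = |A| + |B| − 2·|A∩B| = 54 + 27 − 44 = 37.00.

37.00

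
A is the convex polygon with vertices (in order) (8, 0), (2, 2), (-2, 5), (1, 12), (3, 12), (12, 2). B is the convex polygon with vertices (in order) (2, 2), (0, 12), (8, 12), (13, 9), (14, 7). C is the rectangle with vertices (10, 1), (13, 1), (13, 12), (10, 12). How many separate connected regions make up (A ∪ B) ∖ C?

2

(A ∪ B) ∖ C splits into 2 disjoint pieces (area 111.6914, area 1.2083).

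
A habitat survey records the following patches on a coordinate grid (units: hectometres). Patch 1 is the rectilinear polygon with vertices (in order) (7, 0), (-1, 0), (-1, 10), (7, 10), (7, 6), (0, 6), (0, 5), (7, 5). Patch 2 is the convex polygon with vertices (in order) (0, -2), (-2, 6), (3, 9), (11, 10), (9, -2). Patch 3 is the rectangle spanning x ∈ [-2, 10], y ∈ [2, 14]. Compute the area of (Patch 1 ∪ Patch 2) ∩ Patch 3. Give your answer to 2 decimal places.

89.03

|Patch 1 ∪ Patch 2| = 131.8.
|(Patch 1 ∪ Patch 2) ∩ Patch 3| = 89.03.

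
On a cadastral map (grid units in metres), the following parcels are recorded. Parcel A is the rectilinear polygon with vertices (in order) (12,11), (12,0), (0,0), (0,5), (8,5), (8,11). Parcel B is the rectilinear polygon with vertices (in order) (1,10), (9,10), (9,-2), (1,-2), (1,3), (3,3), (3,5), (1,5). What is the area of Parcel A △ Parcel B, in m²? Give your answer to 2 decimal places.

|Parcel A| = 84, |Parcel B| = 92, |Parcel A∩Parcel B| = 41.
|Parcel A △ Parcel B| = |Parcel A| + |Parcel B| − 2·|Parcel A∩Parcel B| = 84 + 92 − 82 = 94.00.

94.00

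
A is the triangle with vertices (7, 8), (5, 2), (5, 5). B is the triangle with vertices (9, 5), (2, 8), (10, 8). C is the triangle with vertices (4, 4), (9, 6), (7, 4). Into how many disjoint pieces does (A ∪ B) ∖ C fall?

2

(A ∪ B) ∖ C splits into 2 disjoint pieces (area 0.6667, area 13.118).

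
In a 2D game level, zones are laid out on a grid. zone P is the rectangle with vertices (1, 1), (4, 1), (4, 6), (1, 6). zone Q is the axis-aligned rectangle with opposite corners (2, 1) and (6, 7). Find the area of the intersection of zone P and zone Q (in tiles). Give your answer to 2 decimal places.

|zone P∩zone Q|: x∈[2,4], y∈[1,6] → 2·5 = 10.

10.00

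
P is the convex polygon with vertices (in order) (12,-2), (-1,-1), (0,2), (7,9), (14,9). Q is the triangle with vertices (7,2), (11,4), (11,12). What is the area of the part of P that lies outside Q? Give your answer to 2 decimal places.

100.30

|P| = 114.5, |P∩Q| = 14.2.
|P ∖ Q| = |P| − |P∩Q| = 114.5 − 14.2 = 100.30.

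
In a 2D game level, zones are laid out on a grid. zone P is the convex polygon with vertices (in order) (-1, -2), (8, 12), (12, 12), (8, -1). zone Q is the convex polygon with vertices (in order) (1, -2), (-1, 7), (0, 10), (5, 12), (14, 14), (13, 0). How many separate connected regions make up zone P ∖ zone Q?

zone P ∖ zone Q splits into 2 disjoint pieces (area 2.0951, area 0.2545).

2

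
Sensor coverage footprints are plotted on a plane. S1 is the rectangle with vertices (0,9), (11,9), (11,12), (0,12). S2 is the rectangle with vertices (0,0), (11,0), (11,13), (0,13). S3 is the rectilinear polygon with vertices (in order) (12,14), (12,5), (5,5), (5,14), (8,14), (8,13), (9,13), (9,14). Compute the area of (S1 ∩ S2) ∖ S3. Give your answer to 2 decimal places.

|S1 ∩ S2| = 33.
|(S1 ∩ S2) ∩ S3| = 18.
|(S1 ∩ S2) ∖ S3| = 33 − 18 = 15.00.

15.00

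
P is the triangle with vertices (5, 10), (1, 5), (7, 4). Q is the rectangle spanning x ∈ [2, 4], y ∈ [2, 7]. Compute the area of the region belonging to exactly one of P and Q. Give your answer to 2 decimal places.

|P| = 17, |Q| = 10, |P∩Q| = 4.4417.
|P △ Q| = |P| + |Q| − 2·|P∩Q| = 17 + 10 − 8.8833 = 18.12.

18.12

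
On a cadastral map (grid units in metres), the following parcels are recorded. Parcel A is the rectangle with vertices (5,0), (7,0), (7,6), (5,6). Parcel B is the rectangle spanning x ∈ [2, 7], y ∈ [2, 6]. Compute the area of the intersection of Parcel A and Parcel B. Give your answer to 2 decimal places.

|Parcel A∩Parcel B|: x∈[5,7], y∈[2,6] → 2·4 = 8.

8.00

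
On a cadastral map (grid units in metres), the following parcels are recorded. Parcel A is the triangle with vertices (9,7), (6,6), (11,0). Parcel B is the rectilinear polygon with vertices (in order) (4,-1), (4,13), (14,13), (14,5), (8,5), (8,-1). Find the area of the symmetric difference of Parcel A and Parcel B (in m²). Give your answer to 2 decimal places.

104.56

|Parcel A| = 11.5, |Parcel B| = 104, |Parcel A∩Parcel B| = 5.4714.
|Parcel A △ Parcel B| = |Parcel A| + |Parcel B| − 2·|Parcel A∩Parcel B| = 11.5 + 104 − 10.9429 = 104.56.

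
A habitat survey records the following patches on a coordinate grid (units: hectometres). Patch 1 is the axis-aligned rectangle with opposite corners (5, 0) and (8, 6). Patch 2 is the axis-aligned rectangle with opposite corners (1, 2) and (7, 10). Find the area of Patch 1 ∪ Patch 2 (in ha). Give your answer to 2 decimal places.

58.00

By inclusion–exclusion:
Individual areas: |Patch 1| = 18, |Patch 2| = 48.
|Patch 1∩Patch 2|: x∈[5,7], y∈[2,6] → 2·4 = 8.
|Patch 1 ∪ Patch 2| = 66 − 8 = 58.00.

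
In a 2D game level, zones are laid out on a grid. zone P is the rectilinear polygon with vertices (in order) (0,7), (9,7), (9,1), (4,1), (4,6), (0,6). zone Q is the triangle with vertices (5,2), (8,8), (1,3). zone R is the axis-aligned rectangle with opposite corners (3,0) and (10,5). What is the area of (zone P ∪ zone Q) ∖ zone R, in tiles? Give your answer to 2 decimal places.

16.39

|zone P ∪ zone Q| = 38.7893.
|(zone P ∪ zone Q) ∩ zone R| = 22.3964.
|(zone P ∪ zone Q) ∖ zone R| = 38.7893 − 22.3964 = 16.39.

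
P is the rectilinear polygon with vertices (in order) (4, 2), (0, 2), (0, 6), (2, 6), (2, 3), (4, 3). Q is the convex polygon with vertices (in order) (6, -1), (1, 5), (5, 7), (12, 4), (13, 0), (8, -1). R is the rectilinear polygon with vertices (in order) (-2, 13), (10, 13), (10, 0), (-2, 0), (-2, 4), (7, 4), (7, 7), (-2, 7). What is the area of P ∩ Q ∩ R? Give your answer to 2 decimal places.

0.93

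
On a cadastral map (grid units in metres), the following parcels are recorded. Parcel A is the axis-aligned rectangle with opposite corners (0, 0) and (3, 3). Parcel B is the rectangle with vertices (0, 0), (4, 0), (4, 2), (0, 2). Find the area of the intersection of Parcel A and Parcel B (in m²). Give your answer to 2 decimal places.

|Parcel A∩Parcel B|: x∈[0,3], y∈[0,2] → 3·2 = 6.

6.00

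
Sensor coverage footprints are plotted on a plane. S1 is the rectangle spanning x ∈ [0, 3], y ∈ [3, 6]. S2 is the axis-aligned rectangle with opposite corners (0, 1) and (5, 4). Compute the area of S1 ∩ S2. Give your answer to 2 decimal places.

3.00

|S1∩S2|: x∈[0,3], y∈[3,4] → 3·1 = 3.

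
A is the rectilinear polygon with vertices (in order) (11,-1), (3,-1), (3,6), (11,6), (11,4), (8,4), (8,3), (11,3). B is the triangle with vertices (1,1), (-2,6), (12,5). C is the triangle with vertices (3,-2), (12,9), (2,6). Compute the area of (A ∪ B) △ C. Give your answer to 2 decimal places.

53.63

|A ∪ B| = 69.3815.
|(A ∪ B) ∩ C| = 28.6259.
|(A ∪ B) △ C| = 69.3815 + 41.5 − 57.2518 = 53.63.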